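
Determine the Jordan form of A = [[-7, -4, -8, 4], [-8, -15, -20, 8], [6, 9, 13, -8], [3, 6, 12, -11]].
The characteristic polynomial is det(xI - A) = (x + 5)^4, so the eigenvalues are -5 (algebraic multiplicity 4).

For λ = -5: rank(A + 5I) = 2, rank((A + 5I)^2) = 0. The eigenspace has dimension 4 - 2 = 2, so there are 2 Jordan blocks; the rank sequence gives block sizes [2, 2].

Assembling the blocks gives the Jordan form J above.

J = [[-5, 1, 0, 0], [0, -5, 0, 0], [0, 0, -5, 1], [0, 0, 0, -5]]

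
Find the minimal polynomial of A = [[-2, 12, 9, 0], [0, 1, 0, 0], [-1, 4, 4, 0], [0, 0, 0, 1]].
m_A(x) = (x - 1)^2

The characteristic polynomial factors as (x - 1)^4. The minimal polynomial is ∏(x - λ)^{k_λ} where k_λ is the size of the largest Jordan block at λ.

For λ = 1: rank(A - I) = 1, and the largest Jordan block has size 2 (the smallest k with rank((A - I)^k) = rank((A - I)^(k+1))).

So m_A(x) = (x - 1)^2.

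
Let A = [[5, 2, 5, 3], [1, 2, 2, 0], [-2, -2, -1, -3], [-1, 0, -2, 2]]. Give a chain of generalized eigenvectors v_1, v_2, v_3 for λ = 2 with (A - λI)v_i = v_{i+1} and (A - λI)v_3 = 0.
We seek v_1 ∈ ker((A - 2I)^3) \ ker((A - 2I)^2), then set v_{i+1} = (A - 2I) v_i.

One such chain is v_1 = [[-2, 0, 1, 0]]^T, v_2 = [[-1, 0, 1, 0]]^T, v_3 = [[2, 1, -1, -1]]^T. Check: (A - 2I) v_3 = [[0, 0, 0, 0]]^T = 0.

v_1 = [[-2, 0, 1, 0]]^T, v_2 = [[-1, 0, 1, 0]]^T, v_3 = [[2, 1, -1, -1]]^T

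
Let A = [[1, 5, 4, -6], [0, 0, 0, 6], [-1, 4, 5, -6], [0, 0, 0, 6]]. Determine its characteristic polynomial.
χ_A(x) = x(x - 6)(x - 3)^2

xI - A = [[x - 1, -5, -4, 6], [0, x, 0, -6], [1, -4, x - 5, 6], [0, 0, 0, x - 6]].

Expanding det(xI - A) along the first row:
det(xI - A) = + (x - 1)·det([[x, 0, -6], [-4, x - 5, 6], [0, 0, x - 6]]) - (-5)·det([[0, 0, -6], [1, x - 5, 6], [0, 0, x - 6]]) + (-4)·det([[0, x, -6], [1, -4, 6], [0, 0, x - 6]]) - (6)·det([[0, x, 0], [1, -4, x - 5], [0, 0, 0]]).

Evaluating gives χ_A(x) = x^4 - 12x^3 + 45x^2 - 54x = x(x - 6)(x - 3)^2.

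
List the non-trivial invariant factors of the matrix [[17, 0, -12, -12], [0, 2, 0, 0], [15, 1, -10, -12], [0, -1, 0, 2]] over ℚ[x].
x - 2, (x - 5)(x - 2)^2

The Jordan structure of A has elementary divisors (x - 2)^2, (x - 2), (x - 5). Arranging the block sizes at each eigenvalue in decreasing order and taking row products gives the invariant factors.

Invariant factors (smallest first, each dividing the next): x - 2, (x - 5)(x - 2)^2.

Check: the last factor (x - 5)(x - 2)^2 is the minimal polynomial, and the product (x - 5)(x - 2)^3 is the characteristic polynomial.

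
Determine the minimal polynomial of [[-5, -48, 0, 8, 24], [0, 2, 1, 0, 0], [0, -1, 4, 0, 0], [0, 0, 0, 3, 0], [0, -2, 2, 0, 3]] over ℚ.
The characteristic polynomial factors as (x - 3)^4(x + 5). The minimal polynomial is ∏(x - λ)^{k_λ} where k_λ is the size of the largest Jordan block at λ.

For λ = -5: rank(A + 5I) = 4, and the largest Jordan block has size 1 (the smallest k with rank((A + 5I)^k) = rank((A + 5I)^(k+1))).
For λ = 3: rank(A - 3I) = 2, and the largest Jordan block has size 2 (the smallest k with rank((A - 3I)^k) = rank((A - 3I)^(k+1))).

So m_A(x) = (x - 3)^2(x + 5).

m_A(x) = (x - 3)^2(x + 5)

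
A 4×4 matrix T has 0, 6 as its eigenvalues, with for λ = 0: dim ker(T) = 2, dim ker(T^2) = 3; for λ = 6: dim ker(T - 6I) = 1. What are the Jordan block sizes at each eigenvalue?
Jordan blocks: (0, 2), (0, 1), (6, 1)

λ = 0: successive nullity increments [2, 1] count blocks of size ≥ k; block sizes are [2, 1].
λ = 6: successive nullity increments [1] count blocks of size ≥ k; block sizes are [1].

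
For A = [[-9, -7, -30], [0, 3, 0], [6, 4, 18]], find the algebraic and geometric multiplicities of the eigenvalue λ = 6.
The characteristic polynomial is (x - 6)(x - 3)^2, so the factor x - 6 appears with exponent 1: the algebraic multiplicity is 1.

rank(A - 6I) = 2, so the eigenspace has dimension 3 - 2 = 1: the geometric multiplicity is 1.

algebraic multiplicity 1, geometric multiplicity 1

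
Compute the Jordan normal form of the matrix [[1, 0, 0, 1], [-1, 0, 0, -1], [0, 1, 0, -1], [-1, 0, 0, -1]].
J = [[0, 1, 0, 0], [0, 0, 0, 0], [0, 0, 0, 1], [0, 0, 0, 0]]

The characteristic polynomial is det(xI - A) = x^4, so the eigenvalues are 0 (algebraic multiplicity 4).

For λ = 0: rank(A) = 2, rank(A^2) = 0. The eigenspace has dimension 4 - 2 = 2, so there are 2 Jordan blocks; the rank sequence gives block sizes [2, 2].

Assembling the blocks gives the Jordan form J above.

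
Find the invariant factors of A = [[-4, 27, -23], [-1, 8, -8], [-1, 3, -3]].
(x - 5)(x + 2)^2

The Jordan structure of A has elementary divisors (x + 2)^2, (x - 5). Arranging the block sizes at each eigenvalue in decreasing order and taking row products gives the invariant factors.

Invariant factors (smallest first, each dividing the next): (x - 5)(x + 2)^2.

Check: the last factor (x - 5)(x + 2)^2 is the minimal polynomial, and the product (x - 5)(x + 2)^2 is the characteristic polynomial.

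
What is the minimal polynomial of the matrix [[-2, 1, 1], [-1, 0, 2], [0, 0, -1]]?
m_A(x) = (x + 1)^3

The characteristic polynomial factors as (x + 1)^3. The minimal polynomial is ∏(x - λ)^{k_λ} where k_λ is the size of the largest Jordan block at λ.

For λ = -1: rank(A + I) = 2, and the largest Jordan block has size 3 (the smallest k with rank((A + I)^k) = rank((A + I)^(k+1))).

So m_A(x) = (x + 1)^3.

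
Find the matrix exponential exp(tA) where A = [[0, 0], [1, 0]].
e^{tA} = [[1, 0], [t, 1]]

A has Jordan form J = [[0, 1], [0, 0]] with A = PJP^{-1}, so e^{tA} = P e^{tJ} P^{-1}.

For a Jordan block J_k(λ), e^{tJ_k(λ)} = e^{λt} · (I + tN + t^2 N^2/2! + ... + t^{k-1} N^{k-1}/(k-1)!) where N is the nilpotent superdiagonal part.

Assembling the blocks and conjugating back gives the entries of e^{tA} as shown above.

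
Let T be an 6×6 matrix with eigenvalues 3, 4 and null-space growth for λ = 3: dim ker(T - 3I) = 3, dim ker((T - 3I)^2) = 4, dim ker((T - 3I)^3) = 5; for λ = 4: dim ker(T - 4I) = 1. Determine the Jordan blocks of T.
Jordan blocks: (3, 3), (3, 1), (3, 1), (4, 1)

λ = 3: successive nullity increments [3, 1, 1] count blocks of size ≥ k; block sizes are [3, 1, 1].
λ = 4: successive nullity increments [1] count blocks of size ≥ k; block sizes are [1].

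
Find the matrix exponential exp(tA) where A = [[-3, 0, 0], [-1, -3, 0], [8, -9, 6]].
A has Jordan form J = [[-3, 1, 0], [0, -3, 0], [0, 0, 6]] with A = PJP^{-1}, so e^{tA} = P e^{tJ} P^{-1}.

For a Jordan block J_k(λ), e^{tJ_k(λ)} = e^{λt} · (I + tN + t^2 N^2/2! + ... + t^{k-1} N^{k-1}/(k-1)!) where N is the nilpotent superdiagonal part.

Assembling the blocks and conjugating back gives the entries of e^{tA} as shown above.

e^{tA} = [[e^{-3*t}, 0, 0], [-t*e^{-3*t}, e^{-3*t}, 0], [(-t + e^{9*t} - 1)*e^{-3*t}, (1 - e^{9*t})*e^{-3*t}, e^{6*t}]]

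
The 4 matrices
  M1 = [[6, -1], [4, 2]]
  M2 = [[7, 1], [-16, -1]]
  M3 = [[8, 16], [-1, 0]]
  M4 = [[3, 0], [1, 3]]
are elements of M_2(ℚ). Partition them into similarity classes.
Characteristic polynomials: χ_{M1} = (x - 4)^2, χ_{M2} = (x - 3)^2, χ_{M3} = (x - 4)^2, χ_{M4} = (x - 3)^2.

{M1, M3}: invariant factors (x - 4)^2.

{M2, M4}: invariant factors (x - 3)^2.

Matrices are similar if and only if their invariant-factor lists agree; the partition into similarity classes is {M1, M3}, {M2, M4}.

2 classes: {M1, M3}, {M2, M4}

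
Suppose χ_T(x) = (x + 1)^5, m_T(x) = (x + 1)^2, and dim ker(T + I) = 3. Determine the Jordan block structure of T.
Jordan blocks: (-1, 2), (-1, 2), (-1, 1)

λ = -1: algebraic multiplicity 5 (exponent in χ_T), largest block size 2 (exponent in m_T), 3 blocks (geometric multiplicity). These force block sizes [2, 2, 1].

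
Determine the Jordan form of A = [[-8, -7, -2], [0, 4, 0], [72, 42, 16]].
J = [[4, 1, 0], [0, 4, 0], [0, 0, 4]]

The characteristic polynomial is det(xI - A) = (x - 4)^3, so the eigenvalues are 4 (algebraic multiplicity 3).

For λ = 4: rank(A - 4I) = 1, rank((A - 4I)^2) = 0. The eigenspace has dimension 3 - 1 = 2, so there are 2 Jordan blocks; the rank sequence gives block sizes [2, 1].

Assembling the blocks gives the Jordan form J above.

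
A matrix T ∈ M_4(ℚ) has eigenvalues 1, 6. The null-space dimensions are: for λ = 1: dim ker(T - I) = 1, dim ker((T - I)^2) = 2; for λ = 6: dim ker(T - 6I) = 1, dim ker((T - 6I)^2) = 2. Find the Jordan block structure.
Jordan blocks: (1, 2), (6, 2)

λ = 1: successive nullity increments [1, 1] count blocks of size ≥ k; block sizes are [2].
λ = 6: successive nullity increments [1, 1] count blocks of size ≥ k; block sizes are [2].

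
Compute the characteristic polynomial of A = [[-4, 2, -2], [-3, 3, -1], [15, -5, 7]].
xI - A = [[x + 4, -2, 2], [3, x - 3, 1], [-15, 5, x - 7]].

Expanding det(xI - A) along the first row:
det(xI - A) = + (x + 4)·det([[x - 3, 1], [5, x - 7]]) - (-2)·det([[3, 1], [-15, x - 7]]) + (2)·det([[3, x - 3], [-15, 5]]).

Evaluating gives χ_A(x) = x^3 - 6x^2 + 12x - 8 = (x - 2)^3.

χ_A(x) = (x - 2)^3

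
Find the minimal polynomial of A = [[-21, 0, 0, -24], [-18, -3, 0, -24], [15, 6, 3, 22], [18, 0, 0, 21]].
The characteristic polynomial factors as (x - 3)^2(x + 3)^2. The minimal polynomial is ∏(x - λ)^{k_λ} where k_λ is the size of the largest Jordan block at λ.

For λ = -3: rank(A + 3I) = 2, and the largest Jordan block has size 1 (the smallest k with rank((A + 3I)^k) = rank((A + 3I)^(k+1))).
For λ = 3: rank(A - 3I) = 3, and the largest Jordan block has size 2 (the smallest k with rank((A - 3I)^k) = rank((A - 3I)^(k+1))).

So m_A(x) = (x - 3)^2(x + 3).

m_A(x) = (x - 3)^2(x + 3)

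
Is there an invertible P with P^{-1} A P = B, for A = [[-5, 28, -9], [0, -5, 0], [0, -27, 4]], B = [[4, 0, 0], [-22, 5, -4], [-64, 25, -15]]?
Two matrices over a field are similar if and only if they have the same invariant factors.

Both A and B have characteristic polynomial (x - 4)(x + 5)^2 and minimal polynomial (x - 4)(x + 5)^2. Computing further, both have invariant factors (x - 4)(x + 5)^2. Hence A and B are similar.

Yes.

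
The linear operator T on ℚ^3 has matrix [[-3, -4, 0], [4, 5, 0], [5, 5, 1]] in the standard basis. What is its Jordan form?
The characteristic polynomial is det(xI - A) = (x - 1)^3, so the eigenvalues are 1 (algebraic multiplicity 3).

For λ = 1: rank(A - I) = 1, rank((A - I)^2) = 0. The eigenspace has dimension 3 - 1 = 2, so there are 2 Jordan blocks; the rank sequence gives block sizes [2, 1].

Assembling the blocks gives the Jordan form J above.

J = [[1, 1, 0], [0, 1, 0], [0, 0, 1]]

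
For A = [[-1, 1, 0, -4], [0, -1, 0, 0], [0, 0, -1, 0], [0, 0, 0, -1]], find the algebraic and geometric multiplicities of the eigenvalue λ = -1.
The characteristic polynomial is (x + 1)^4, so the factor x + 1 appears with exponent 4: the algebraic multiplicity is 4.

rank(A + I) = 1, so the eigenspace has dimension 4 - 1 = 3: the geometric multiplicity is 3.

Since 3 < 4, A is not diagonalizable.

algebraic multiplicity 4, geometric multiplicity 3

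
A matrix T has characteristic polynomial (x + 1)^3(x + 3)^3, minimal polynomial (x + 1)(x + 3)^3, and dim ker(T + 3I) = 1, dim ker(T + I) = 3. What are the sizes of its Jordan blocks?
Jordan blocks: (-3, 3), (-1, 1), (-1, 1), (-1, 1)

λ = -3: algebraic multiplicity 3 (exponent in χ_T), largest block size 3 (exponent in m_T), 1 block (geometric multiplicity). This forces block sizes [3].
λ = -1: algebraic multiplicity 3 (exponent in χ_T), largest block size 1 (exponent in m_T), 3 blocks (geometric multiplicity). These force block sizes [1, 1, 1].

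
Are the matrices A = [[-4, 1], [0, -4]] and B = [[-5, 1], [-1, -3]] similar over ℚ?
Two matrices over a field are similar if and only if they have the same invariant factors.

Both A and B have characteristic polynomial (x + 4)^2 and minimal polynomial (x + 4)^2. Computing further, both have invariant factors (x + 4)^2. Hence A and B are similar.

Yes.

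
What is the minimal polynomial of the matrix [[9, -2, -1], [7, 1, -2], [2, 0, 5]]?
The characteristic polynomial factors as (x - 5)^3. The minimal polynomial is ∏(x - λ)^{k_λ} where k_λ is the size of the largest Jordan block at λ.

For λ = 5: rank(A - 5I) = 2, and the largest Jordan block has size 3 (the smallest k with rank((A - 5I)^k) = rank((A - 5I)^(k+1))).

So m_A(x) = (x - 5)^3.

m_A(x) = (x - 5)^3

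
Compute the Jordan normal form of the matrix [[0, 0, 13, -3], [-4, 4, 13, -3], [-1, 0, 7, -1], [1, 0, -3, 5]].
The characteristic polynomial is det(xI - A) = (x - 4)^4, so the eigenvalues are 4 (algebraic multiplicity 4).

For λ = 4: rank(A - 4I) = 2, rank((A - 4I)^2) = 1, rank((A - 4I)^3) = 0. The eigenspace has dimension 4 - 2 = 2, so there are 2 Jordan blocks; the rank sequence gives block sizes [3, 1].

Assembling the blocks gives the Jordan form J above.

J = [[4, 1, 0, 0], [0, 4, 1, 0], [0, 0, 4, 0], [0, 0, 0, 4]]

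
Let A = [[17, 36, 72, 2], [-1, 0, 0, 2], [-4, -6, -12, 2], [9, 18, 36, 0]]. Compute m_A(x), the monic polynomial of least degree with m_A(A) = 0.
m_A(x) = x(x - 6)(x + 1)

The characteristic polynomial factors as x^2(x - 6)(x + 1). The minimal polynomial is ∏(x - λ)^{k_λ} where k_λ is the size of the largest Jordan block at λ.

For λ = -1: rank(A + I) = 3, and the largest Jordan block has size 1 (the smallest k with rank((A + I)^k) = rank((A + I)^(k+1))).
For λ = 0: rank(A) = 2, and the largest Jordan block has size 1 (the smallest k with rank(A^k) = rank(A^(k+1))).
For λ = 6: rank(A - 6I) = 3, and the largest Jordan block has size 1 (the smallest k with rank((A - 6I)^k) = rank((A - 6I)^(k+1))).

So m_A(x) = x(x - 6)(x + 1).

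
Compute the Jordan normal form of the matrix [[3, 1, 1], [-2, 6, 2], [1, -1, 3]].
J = [[4, 1, 0], [0, 4, 0], [0, 0, 4]]

The characteristic polynomial is det(xI - A) = (x - 4)^3, so the eigenvalues are 4 (algebraic multiplicity 3).

For λ = 4: rank(A - 4I) = 1, rank((A - 4I)^2) = 0. The eigenspace has dimension 3 - 1 = 2, so there are 2 Jordan blocks; the rank sequence gives block sizes [2, 1].

Assembling the blocks gives the Jordan form J above.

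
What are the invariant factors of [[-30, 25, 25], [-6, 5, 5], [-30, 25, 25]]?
The Jordan structure of A has elementary divisors x^2, x. Arranging the block sizes at each eigenvalue in decreasing order and taking row products gives the invariant factors.

Invariant factors (smallest first, each dividing the next): x, x^2.

Check: the last factor x^2 is the minimal polynomial, and the product x^3 is the characteristic polynomial.

x, x^2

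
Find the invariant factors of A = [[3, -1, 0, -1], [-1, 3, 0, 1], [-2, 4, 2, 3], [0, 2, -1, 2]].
(x - 3)^2(x - 2)^2

The Jordan structure of A has elementary divisors (x - 2)^2, (x - 3)^2. Arranging the block sizes at each eigenvalue in decreasing order and taking row products gives the invariant factors.

Invariant factors (smallest first, each dividing the next): (x - 3)^2(x - 2)^2.

Check: the last factor (x - 3)^2(x - 2)^2 is the minimal polynomial, and the product (x - 3)^2(x - 2)^2 is the characteristic polynomial.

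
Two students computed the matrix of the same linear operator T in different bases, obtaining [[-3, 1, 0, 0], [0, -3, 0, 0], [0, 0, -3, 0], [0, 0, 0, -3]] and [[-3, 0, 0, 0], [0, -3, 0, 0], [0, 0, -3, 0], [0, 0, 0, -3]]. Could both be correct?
No.

Both have characteristic polynomial (x + 3)^4, but the minimal polynomial of A is (x + 3)^2 while the minimal polynomial of B is x + 3. The minimal polynomial is a similarity invariant, so A and B are not similar.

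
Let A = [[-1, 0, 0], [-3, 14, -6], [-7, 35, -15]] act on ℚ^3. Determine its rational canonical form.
The invariant factors of A (the non-unit diagonal entries of the Smith normal form of xI - A over ℚ[x]) are x + 1, x(x + 1), each dividing the next. The characteristic polynomial is their product, x(x + 1)^2.

The rational canonical form is the block-diagonal matrix of companion matrices C(f_i):
R = [[-1, 0, 0], [0, 0, 0], [0, 1, -1]].

R = [[-1, 0, 0], [0, 0, 0], [0, 1, -1]]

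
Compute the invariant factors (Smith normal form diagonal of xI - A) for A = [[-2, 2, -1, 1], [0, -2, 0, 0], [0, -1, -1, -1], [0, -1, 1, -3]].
The Jordan structure of A has elementary divisors (x + 2)^2, (x + 2)^2. Arranging the block sizes at each eigenvalue in decreasing order and taking row products gives the invariant factors.

Invariant factors (smallest first, each dividing the next): (x + 2)^2, (x + 2)^2.

Check: the last factor (x + 2)^2 is the minimal polynomial, and the product (x + 2)^4 is the characteristic polynomial.

(x + 2)^2, (x + 2)^2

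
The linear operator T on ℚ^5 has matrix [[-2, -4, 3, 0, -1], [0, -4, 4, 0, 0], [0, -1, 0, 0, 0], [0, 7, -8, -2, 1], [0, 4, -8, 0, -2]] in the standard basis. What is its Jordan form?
The characteristic polynomial is det(xI - A) = (x + 2)^5, so the eigenvalues are -2 (algebraic multiplicity 5).

For λ = -2: rank(A + 2I) = 3, rank((A + 2I)^2) = 1, rank((A + 2I)^3) = 0. The eigenspace has dimension 5 - 3 = 2, so there are 2 Jordan blocks; the rank sequence gives block sizes [3, 2].

Assembling the blocks gives the Jordan form J above.

J = [[-2, 1, 0, 0, 0], [0, -2, 1, 0, 0], [0, 0, -2, 0, 0], [0, 0, 0, -2, 1], [0, 0, 0, 0, -2]]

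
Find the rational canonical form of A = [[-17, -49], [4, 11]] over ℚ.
The invariant factors of A (the non-unit diagonal entries of the Smith normal form of xI - A over ℚ[x]) are (x + 3)^2, each dividing the next. The characteristic polynomial is their product, (x + 3)^2.

The rational canonical form is the block-diagonal matrix of companion matrices C(f_i):
R = [[0, -9], [1, -6]].

R = [[0, -9], [1, -6]]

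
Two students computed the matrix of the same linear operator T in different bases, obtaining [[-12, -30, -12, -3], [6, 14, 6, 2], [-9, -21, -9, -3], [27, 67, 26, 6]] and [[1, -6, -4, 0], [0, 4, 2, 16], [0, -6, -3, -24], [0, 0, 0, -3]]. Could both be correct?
Both have characteristic polynomial x(x - 1)^2(x + 3), but the minimal polynomial of A is x(x - 1)^2(x + 3) while the minimal polynomial of B is x(x - 1)(x + 3). The minimal polynomial is a similarity invariant, so A and B are not similar.

No.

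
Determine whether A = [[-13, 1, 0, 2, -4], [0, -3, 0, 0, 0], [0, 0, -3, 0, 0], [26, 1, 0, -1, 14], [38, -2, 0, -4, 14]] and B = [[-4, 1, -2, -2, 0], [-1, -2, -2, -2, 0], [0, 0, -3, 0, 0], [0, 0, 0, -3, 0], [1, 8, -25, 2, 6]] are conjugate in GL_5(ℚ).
Yes.

Two matrices over a field are similar if and only if they have the same invariant factors.

Both A and B have characteristic polynomial (x - 6)(x + 3)^4 and minimal polynomial (x - 6)(x + 3)^2. Computing further, both have invariant factors x + 3, x + 3, (x - 6)(x + 3)^2. Hence A and B are similar.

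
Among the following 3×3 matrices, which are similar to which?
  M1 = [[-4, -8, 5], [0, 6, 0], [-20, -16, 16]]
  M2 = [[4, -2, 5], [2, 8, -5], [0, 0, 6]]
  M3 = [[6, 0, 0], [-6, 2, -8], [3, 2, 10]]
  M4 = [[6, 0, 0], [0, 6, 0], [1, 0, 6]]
1 class: {M1, M2, M3, M4}

Characteristic polynomials: χ_{M1} = (x - 6)^3, χ_{M2} = (x - 6)^3, χ_{M3} = (x - 6)^3, χ_{M4} = (x - 6)^3.

{M1, M2, M3, M4}: invariant factors x - 6, (x - 6)^2.

Matrices are similar if and only if their invariant-factor lists agree; the partition into similarity classes is {M1, M2, M3, M4}.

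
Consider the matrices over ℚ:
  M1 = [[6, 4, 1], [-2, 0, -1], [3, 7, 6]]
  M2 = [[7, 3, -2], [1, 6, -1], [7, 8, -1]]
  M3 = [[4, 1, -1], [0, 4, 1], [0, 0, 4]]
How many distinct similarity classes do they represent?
Characteristic polynomials: χ_{M1} = (x - 4)^3, χ_{M2} = (x - 4)^3, χ_{M3} = (x - 4)^3.

{M1, M2, M3}: invariant factors (x - 4)^3.

Matrices are similar if and only if their invariant-factor lists agree; the partition into similarity classes is {M1, M2, M3}.

1 class: {M1, M2, M3}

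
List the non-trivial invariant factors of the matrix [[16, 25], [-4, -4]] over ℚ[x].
The Jordan structure of A has elementary divisors (x - 6)^2. Arranging the block sizes at each eigenvalue in decreasing order and taking row products gives the invariant factors.

Invariant factors (smallest first, each dividing the next): (x - 6)^2.

Check: the last factor (x - 6)^2 is the minimal polynomial, and the product (x - 6)^2 is the characteristic polynomial.

(x - 6)^2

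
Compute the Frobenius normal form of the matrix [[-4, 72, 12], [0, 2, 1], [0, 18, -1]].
R = [[-4, 0, 0], [0, 0, 20], [0, 1, 1]]

The invariant factors of A (the non-unit diagonal entries of the Smith normal form of xI - A over ℚ[x]) are x + 4, (x - 5)(x + 4), each dividing the next. The characteristic polynomial is their product, (x - 5)(x + 4)^2.

The rational canonical form is the block-diagonal matrix of companion matrices C(f_i):
R = [[-4, 0, 0], [0, 0, 20], [0, 1, 1]].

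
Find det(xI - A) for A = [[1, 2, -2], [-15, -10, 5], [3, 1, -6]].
xI - A = [[x - 1, -2, 2], [15, x + 10, -5], [-3, -1, x + 6]].

Expanding det(xI - A) along the first row:
det(xI - A) = + (x - 1)·det([[x + 10, -5], [-1, x + 6]]) - (-2)·det([[15, -5], [-3, x + 6]]) + (2)·det([[15, x + 10], [-3, -1]]).

Evaluating gives χ_A(x) = x^3 + 15x^2 + 75x + 125 = (x + 5)^3.

χ_A(x) = (x + 5)^3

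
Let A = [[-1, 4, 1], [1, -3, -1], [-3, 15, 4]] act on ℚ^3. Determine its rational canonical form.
The invariant factors of A (the non-unit diagonal entries of the Smith normal form of xI - A over ℚ[x]) are x^3 + x + 1, each dividing the next. The characteristic polynomial is their product, x^3 + x + 1.

The rational canonical form is the block-diagonal matrix of companion matrices C(f_i):
R = [[0, 0, -1], [1, 0, -1], [0, 1, 0]].

Note the characteristic polynomial does not split into linear factors over ℚ, so A has no Jordan form over ℚ; the rational canonical form exists over any field.

R = [[0, 0, -1], [1, 0, -1], [0, 1, 0]]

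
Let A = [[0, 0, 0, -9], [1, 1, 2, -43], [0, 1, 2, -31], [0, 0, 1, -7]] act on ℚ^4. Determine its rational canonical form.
R = [[0, 0, 0, -9], [1, 0, 0, -12], [0, 1, 0, -10], [0, 0, 1, -4]]

The invariant factors of A (the non-unit diagonal entries of the Smith normal form of xI - A over ℚ[x]) are (x^2 + 2x + 3)^2, each dividing the next. The characteristic polynomial is their product, (x^2 + 2x + 3)^2.

The rational canonical form is the block-diagonal matrix of companion matrices C(f_i):
R = [[0, 0, 0, -9], [1, 0, 0, -12], [0, 1, 0, -10], [0, 0, 1, -4]].

Note the characteristic polynomial does not split into linear factors over ℚ, so A has no Jordan form over ℚ; the rational canonical form exists over any field.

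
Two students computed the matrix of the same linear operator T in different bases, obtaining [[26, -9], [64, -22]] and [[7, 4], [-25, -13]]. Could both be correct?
No.

trace(A) = 4 but trace(B) = -6. The trace is a similarity invariant, so A and B are not similar.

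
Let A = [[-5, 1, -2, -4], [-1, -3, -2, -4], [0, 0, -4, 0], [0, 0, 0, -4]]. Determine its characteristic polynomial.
xI - A = [[x + 5, -1, 2, 4], [1, x + 3, 2, 4], [0, 0, x + 4, 0], [0, 0, 0, x + 4]].

Expanding det(xI - A) along the first row:
det(xI - A) = + (x + 5)·det([[x + 3, 2, 4], [0, x + 4, 0], [0, 0, x + 4]]) - (-1)·det([[1, 2, 4], [0, x + 4, 0], [0, 0, x + 4]]) + (2)·det([[1, x + 3, 4], [0, 0, 0], [0, 0, x + 4]]) - (4)·det([[1, x + 3, 2], [0, 0, x + 4], [0, 0, 0]]).

Evaluating gives χ_A(x) = x^4 + 16x^3 + 96x^2 + 256x + 256 = (x + 4)^4.

χ_A(x) = (x + 4)^4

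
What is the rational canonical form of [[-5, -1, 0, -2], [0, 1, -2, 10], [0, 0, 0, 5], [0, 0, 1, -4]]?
The invariant factors of A (the non-unit diagonal entries of the Smith normal form of xI - A over ℚ[x]) are (x - 1)(x + 5), (x - 1)(x + 5), each dividing the next. The characteristic polynomial is their product, (x - 1)^2(x + 5)^2.

The rational canonical form is the block-diagonal matrix of companion matrices C(f_i):
R = [[0, 5, 0, 0], [1, -4, 0, 0], [0, 0, 0, 5], [0, 0, 1, -4]].

R = [[0, 5, 0, 0], [1, -4, 0, 0], [0, 0, 0, 5], [0, 0, 1, -4]]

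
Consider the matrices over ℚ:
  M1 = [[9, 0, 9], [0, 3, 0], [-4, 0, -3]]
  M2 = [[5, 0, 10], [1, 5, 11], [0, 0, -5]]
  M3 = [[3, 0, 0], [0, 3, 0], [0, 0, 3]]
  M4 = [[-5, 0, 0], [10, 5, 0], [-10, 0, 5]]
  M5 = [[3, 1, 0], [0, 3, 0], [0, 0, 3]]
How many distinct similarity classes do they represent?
Characteristic polynomials: χ_{M1} = (x - 3)^3, χ_{M2} = (x - 5)^2(x + 5), χ_{M3} = (x - 3)^3, χ_{M4} = (x - 5)^2(x + 5), χ_{M5} = (x - 3)^3.

{M1, M5}: invariant factors x - 3, (x - 3)^2.

{M2}: invariant factors (x - 5)^2(x + 5).

{M3}: invariant factors x - 3, x - 3, x - 3.

{M4}: invariant factors x - 5, (x - 5)(x + 5).

Matrices are similar if and only if their invariant-factor lists agree; the partition into similarity classes is {M1, M5}, {M2}, {M3}, {M4}.

4 classes: {M1, M5}, {M2}, {M3}, {M4}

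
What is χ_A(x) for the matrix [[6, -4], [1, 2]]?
xI - A = [[x - 6, 4], [-1, x - 2]].

Expanding det(xI - A) along the first row:
det(xI - A) = + (x - 6)·det([[x - 2]]) - (4)·det([[-1]]).

Evaluating gives χ_A(x) = x^2 - 8x + 16 = (x - 4)^2.

χ_A(x) = (x - 4)^2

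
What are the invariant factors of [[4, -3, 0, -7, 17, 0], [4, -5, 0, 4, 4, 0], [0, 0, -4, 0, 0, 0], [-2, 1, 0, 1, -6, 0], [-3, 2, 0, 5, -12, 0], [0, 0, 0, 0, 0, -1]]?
The Jordan structure of A has elementary divisors (x + 5)^2, (x + 4), (x + 1)^2, (x + 1). Arranging the block sizes at each eigenvalue in decreasing order and taking row products gives the invariant factors.

Invariant factors (smallest first, each dividing the next): x + 1, (x + 1)^2(x + 4)(x + 5)^2.

Check: the last factor (x + 1)^2(x + 4)(x + 5)^2 is the minimal polynomial, and the product (x + 1)^3(x + 4)(x + 5)^2 is the characteristic polynomial.

x + 1, (x + 1)^2(x + 4)(x + 5)^2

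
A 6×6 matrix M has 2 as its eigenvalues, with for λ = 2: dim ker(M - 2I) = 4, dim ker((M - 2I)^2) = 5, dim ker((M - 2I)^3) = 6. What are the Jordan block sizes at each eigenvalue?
λ = 2: successive nullity increments [4, 1, 1] count blocks of size ≥ k; block sizes are [3, 1, 1, 1].

Jordan blocks: (2, 3), (2, 1), (2, 1), (2, 1)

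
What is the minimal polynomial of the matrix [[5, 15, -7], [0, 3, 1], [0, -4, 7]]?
m_A(x) = (x - 5)^3

The characteristic polynomial factors as (x - 5)^3. The minimal polynomial is ∏(x - λ)^{k_λ} where k_λ is the size of the largest Jordan block at λ.

For λ = 5: rank(A - 5I) = 2, and the largest Jordan block has size 3 (the smallest k with rank((A - 5I)^k) = rank((A - 5I)^(k+1))).

So m_A(x) = (x - 5)^3.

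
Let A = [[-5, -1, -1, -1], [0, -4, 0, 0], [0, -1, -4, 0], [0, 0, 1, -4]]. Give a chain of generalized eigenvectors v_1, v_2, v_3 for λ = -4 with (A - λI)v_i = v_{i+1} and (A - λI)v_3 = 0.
We seek v_1 ∈ ker((A + 4I)^3) \ ker((A + 4I)^2), then set v_{i+1} = (A + 4I) v_i.

One such chain is v_1 = [[-1, -1, 0, 2]]^T, v_2 = [[0, 0, 1, 0]]^T, v_3 = [[-1, 0, 0, 1]]^T. Check: (A + 4I) v_3 = [[0, 0, 0, 0]]^T = 0.

v_1 = [[-1, -1, 0, 2]]^T, v_2 = [[0, 0, 1, 0]]^T, v_3 = [[-1, 0, 0, 1]]^T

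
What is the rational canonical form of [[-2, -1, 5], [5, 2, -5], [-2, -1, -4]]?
R = [[0, 0, -9], [1, 0, -6], [0, 1, -4]]

The invariant factors of A (the non-unit diagonal entries of the Smith normal form of xI - A over ℚ[x]) are (x + 3)(x^2 + x + 3), each dividing the next. The characteristic polynomial is their product, (x + 3)(x^2 + x + 3).

The rational canonical form is the block-diagonal matrix of companion matrices C(f_i):
R = [[0, 0, -9], [1, 0, -6], [0, 1, -4]].

Note the characteristic polynomial does not split into linear factors over ℚ, so A has no Jordan form over ℚ; the rational canonical form exists over any field.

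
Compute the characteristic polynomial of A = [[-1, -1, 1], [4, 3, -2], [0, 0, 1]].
xI - A = [[x + 1, 1, -1], [-4, x - 3, 2], [0, 0, x - 1]].

Expanding det(xI - A) along the first row:
det(xI - A) = + (x + 1)·det([[x - 3, 2], [0, x - 1]]) - (1)·det([[-4, 2], [0, x - 1]]) + (-1)·det([[-4, x - 3], [0, 0]]).

Evaluating gives χ_A(x) = x^3 - 3x^2 + 3x - 1 = (x - 1)^3.

χ_A(x) = (x - 1)^3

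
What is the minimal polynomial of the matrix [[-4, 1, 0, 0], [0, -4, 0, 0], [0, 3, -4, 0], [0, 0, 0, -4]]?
The characteristic polynomial factors as (x + 4)^4. The minimal polynomial is ∏(x - λ)^{k_λ} where k_λ is the size of the largest Jordan block at λ.

For λ = -4: rank(A + 4I) = 1, and the largest Jordan block has size 2 (the smallest k with rank((A + 4I)^k) = rank((A + 4I)^(k+1))).

So m_A(x) = (x + 4)^2.

m_A(x) = (x + 4)^2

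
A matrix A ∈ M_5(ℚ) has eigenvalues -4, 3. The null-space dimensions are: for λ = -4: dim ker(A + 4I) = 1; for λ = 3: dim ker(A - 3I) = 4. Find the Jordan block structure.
λ = -4: successive nullity increments [1] count blocks of size ≥ k; block sizes are [1].
λ = 3: successive nullity increments [4] count blocks of size ≥ k; block sizes are [1, 1, 1, 1].

Jordan blocks: (-4, 1), (3, 1), (3, 1), (3, 1), (3, 1)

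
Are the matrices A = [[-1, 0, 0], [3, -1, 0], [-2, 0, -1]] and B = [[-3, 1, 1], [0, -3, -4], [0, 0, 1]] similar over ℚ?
No.

trace(A) = -3 but trace(B) = -5. The trace is a similarity invariant, so A and B are not similar.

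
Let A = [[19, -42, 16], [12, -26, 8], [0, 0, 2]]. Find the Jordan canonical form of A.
The characteristic polynomial is det(xI - A) = (x - 2)(x + 2)(x + 5), so the eigenvalues are -5 (algebraic multiplicity 1), -2 (algebraic multiplicity 1), 2 (algebraic multiplicity 1).

For λ = -5: algebraic multiplicity 1 gives one 1×1 block.

For λ = -2: algebraic multiplicity 1 gives one 1×1 block.

For λ = 2: algebraic multiplicity 1 gives one 1×1 block.

Assembling the blocks gives the Jordan form J above.

J = [[-5, 0, 0], [0, -2, 0], [0, 0, 2]]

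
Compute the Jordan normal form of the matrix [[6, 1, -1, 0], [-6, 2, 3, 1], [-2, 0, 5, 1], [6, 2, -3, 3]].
The characteristic polynomial is det(xI - A) = (x - 4)^4, so the eigenvalues are 4 (algebraic multiplicity 4).

For λ = 4: rank(A - 4I) = 2, rank((A - 4I)^2) = 0. The eigenspace has dimension 4 - 2 = 2, so there are 2 Jordan blocks; the rank sequence gives block sizes [2, 2].

Assembling the blocks gives the Jordan form J above.

J = [[4, 1, 0, 0], [0, 4, 0, 0], [0, 0, 4, 1], [0, 0, 0, 4]]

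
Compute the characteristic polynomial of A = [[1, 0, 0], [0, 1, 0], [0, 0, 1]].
χ_A(x) = (x - 1)^3

xI - A = [[x - 1, 0, 0], [0, x - 1, 0], [0, 0, x - 1]].

Expanding det(xI - A) along the first row:
det(xI - A) = + (x - 1)·det([[x - 1, 0], [0, x - 1]]) - (0)·det([[0, 0], [0, x - 1]]) + (0)·det([[0, x - 1], [0, 0]]).

Evaluating gives χ_A(x) = x^3 - 3x^2 + 3x - 1 = (x - 1)^3.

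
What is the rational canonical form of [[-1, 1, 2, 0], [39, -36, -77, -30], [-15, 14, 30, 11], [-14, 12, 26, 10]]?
R = [[0, 0, 0, -6], [1, 0, 0, -1], [0, 1, 0, 1], [0, 0, 1, 3]]

The invariant factors of A (the non-unit diagonal entries of the Smith normal form of xI - A over ℚ[x]) are (x - 3)(x^3 - x - 2), each dividing the next. The characteristic polynomial is their product, (x - 3)(x^3 - x - 2).

The rational canonical form is the block-diagonal matrix of companion matrices C(f_i):
R = [[0, 0, 0, -6], [1, 0, 0, -1], [0, 1, 0, 1], [0, 0, 1, 3]].

Note the characteristic polynomial does not split into linear factors over ℚ, so A has no Jordan form over ℚ; the rational canonical form exists over any field.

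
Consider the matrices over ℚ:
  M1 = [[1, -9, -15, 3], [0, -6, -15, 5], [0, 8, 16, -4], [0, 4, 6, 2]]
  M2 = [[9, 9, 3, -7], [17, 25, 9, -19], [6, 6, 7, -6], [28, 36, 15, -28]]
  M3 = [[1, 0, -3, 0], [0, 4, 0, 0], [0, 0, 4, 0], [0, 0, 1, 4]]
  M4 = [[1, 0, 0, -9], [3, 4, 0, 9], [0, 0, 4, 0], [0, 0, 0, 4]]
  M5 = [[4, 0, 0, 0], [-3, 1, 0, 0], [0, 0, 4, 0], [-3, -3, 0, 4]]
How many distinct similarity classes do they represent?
Characteristic polynomials: χ_{M1} = (x - 4)^3(x - 1), χ_{M2} = (x - 4)^3(x - 1), χ_{M3} = (x - 4)^3(x - 1), χ_{M4} = (x - 4)^3(x - 1), χ_{M5} = (x - 4)^3(x - 1).

{M1, M2, M3}: invariant factors x - 4, (x - 4)^2(x - 1).

{M4, M5}: invariant factors x - 4, x - 4, (x - 4)(x - 1).

Matrices are similar if and only if their invariant-factor lists agree; the partition into similarity classes is {M1, M2, M3}, {M4, M5}.

2 classes: {M1, M2, M3}, {M4, M5}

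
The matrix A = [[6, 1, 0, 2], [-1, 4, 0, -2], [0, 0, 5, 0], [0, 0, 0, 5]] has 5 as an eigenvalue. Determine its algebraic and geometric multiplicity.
The characteristic polynomial is (x - 5)^4, so the factor x - 5 appears with exponent 4: the algebraic multiplicity is 4.

rank(A - 5I) = 1, so the eigenspace has dimension 4 - 1 = 3: the geometric multiplicity is 3.

Since 3 < 4, A is not diagonalizable.

algebraic multiplicity 4, geometric multiplicity 3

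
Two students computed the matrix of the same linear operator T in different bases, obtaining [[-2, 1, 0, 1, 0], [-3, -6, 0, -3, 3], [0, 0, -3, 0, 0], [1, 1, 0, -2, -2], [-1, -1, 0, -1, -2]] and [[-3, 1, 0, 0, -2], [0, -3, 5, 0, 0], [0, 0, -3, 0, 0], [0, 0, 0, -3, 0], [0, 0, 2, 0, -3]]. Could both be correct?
Yes.

Two matrices over a field are similar if and only if they have the same invariant factors.

Both A and B have characteristic polynomial (x + 3)^5 and minimal polynomial (x + 3)^3. Computing further, both have invariant factors x + 3, x + 3, (x + 3)^3. Hence A and B are similar.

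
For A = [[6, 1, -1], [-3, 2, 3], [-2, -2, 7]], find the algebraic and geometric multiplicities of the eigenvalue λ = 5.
algebraic multiplicity 3, geometric multiplicity 2

The characteristic polynomial is (x - 5)^3, so the factor x - 5 appears with exponent 3: the algebraic multiplicity is 3.

rank(A - 5I) = 1, so the eigenspace has dimension 3 - 1 = 2: the geometric multiplicity is 2.

Since 2 < 3, A is not diagonalizable.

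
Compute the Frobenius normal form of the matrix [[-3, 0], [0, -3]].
The invariant factors of A (the non-unit diagonal entries of the Smith normal form of xI - A over ℚ[x]) are x + 3, x + 3, each dividing the next. The characteristic polynomial is their product, (x + 3)^2.

The rational canonical form is the block-diagonal matrix of companion matrices C(f_i):
R = [[-3, 0], [0, -3]].

R = [[-3, 0], [0, -3]]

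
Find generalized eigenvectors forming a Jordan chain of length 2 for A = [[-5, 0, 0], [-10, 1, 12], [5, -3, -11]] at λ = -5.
v_1 = [[1, 2, 0]]^T, v_2 = [[0, 2, -1]]^T

We seek v_1 ∈ ker((A + 5I)^2) \ ker(A + 5I), then set v_{i+1} = (A + 5I) v_i.

One such chain is v_1 = [[1, 2, 0]]^T, v_2 = [[0, 2, -1]]^T. Check: (A + 5I) v_2 = [[0, 0, 0]]^T = 0.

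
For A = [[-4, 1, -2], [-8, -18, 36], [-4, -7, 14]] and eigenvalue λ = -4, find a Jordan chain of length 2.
v_1 = [[0, 5, 2]]^T, v_2 = [[1, 2, 1]]^T

We seek v_1 ∈ ker((A + 4I)^2) \ ker(A + 4I), then set v_{i+1} = (A + 4I) v_i.

One such chain is v_1 = [[0, 5, 2]]^T, v_2 = [[1, 2, 1]]^T. Check: (A + 4I) v_2 = [[0, 0, 0]]^T = 0.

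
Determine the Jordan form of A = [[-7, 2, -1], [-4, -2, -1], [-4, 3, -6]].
J = [[-5, 1, 0], [0, -5, 1], [0, 0, -5]]

The characteristic polynomial is det(xI - A) = (x + 5)^3, so the eigenvalues are -5 (algebraic multiplicity 3).

For λ = -5: rank(A + 5I) = 2, rank((A + 5I)^2) = 1, rank((A + 5I)^3) = 0. The eigenspace has dimension 3 - 2 = 1, so there is 1 Jordan block; the rank sequence gives block sizes [3].

Assembling the blocks gives the Jordan form J above.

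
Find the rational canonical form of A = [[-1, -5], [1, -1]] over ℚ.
R = [[0, -6], [1, -2]]

The invariant factors of A (the non-unit diagonal entries of the Smith normal form of xI - A over ℚ[x]) are x^2 + 2x + 6, each dividing the next. The characteristic polynomial is their product, x^2 + 2x + 6.

The rational canonical form is the block-diagonal matrix of companion matrices C(f_i):
R = [[0, -6], [1, -2]].

Note the characteristic polynomial does not split into linear factors over ℚ, so A has no Jordan form over ℚ; the rational canonical form exists over any field.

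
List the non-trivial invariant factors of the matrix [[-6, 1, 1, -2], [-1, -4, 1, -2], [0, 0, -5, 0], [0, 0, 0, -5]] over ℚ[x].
x + 5, x + 5, (x + 5)^2

The Jordan structure of A has elementary divisors (x + 5)^2, (x + 5), (x + 5). Arranging the block sizes at each eigenvalue in decreasing order and taking row products gives the invariant factors.

Invariant factors (smallest first, each dividing the next): x + 5, x + 5, (x + 5)^2.

Check: the last factor (x + 5)^2 is the minimal polynomial, and the product (x + 5)^4 is the characteristic polynomial.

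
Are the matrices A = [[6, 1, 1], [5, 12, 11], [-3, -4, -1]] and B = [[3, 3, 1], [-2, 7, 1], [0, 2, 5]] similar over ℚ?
No.

trace(A) = 17 but trace(B) = 15. The trace is a similarity invariant, so A and B are not similar.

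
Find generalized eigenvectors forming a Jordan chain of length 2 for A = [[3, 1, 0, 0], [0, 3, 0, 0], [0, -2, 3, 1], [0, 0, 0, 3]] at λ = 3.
We seek v_1 ∈ ker((A - 3I)^2) \ ker(A - 3I), then set v_{i+1} = (A - 3I) v_i.

One such chain is v_1 = [[0, 1, 0, 1]]^T, v_2 = [[1, 0, -1, 0]]^T. Check: (A - 3I) v_2 = [[0, 0, 0, 0]]^T = 0.

v_1 = [[0, 1, 0, 1]]^T, v_2 = [[1, 0, -1, 0]]^T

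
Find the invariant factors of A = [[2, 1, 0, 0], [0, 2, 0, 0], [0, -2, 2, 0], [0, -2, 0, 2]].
The Jordan structure of A has elementary divisors (x - 2)^2, (x - 2), (x - 2). Arranging the block sizes at each eigenvalue in decreasing order and taking row products gives the invariant factors.

Invariant factors (smallest first, each dividing the next): x - 2, x - 2, (x - 2)^2.

Check: the last factor (x - 2)^2 is the minimal polynomial, and the product (x - 2)^4 is the characteristic polynomial.

x - 2, x - 2, (x - 2)^2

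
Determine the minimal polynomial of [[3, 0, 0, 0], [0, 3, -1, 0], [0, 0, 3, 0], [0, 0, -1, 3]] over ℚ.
m_A(x) = (x - 3)^2

The characteristic polynomial factors as (x - 3)^4. The minimal polynomial is ∏(x - λ)^{k_λ} where k_λ is the size of the largest Jordan block at λ.

For λ = 3: rank(A - 3I) = 1, and the largest Jordan block has size 2 (the smallest k with rank((A - 3I)^k) = rank((A - 3I)^(k+1))).

So m_A(x) = (x - 3)^2.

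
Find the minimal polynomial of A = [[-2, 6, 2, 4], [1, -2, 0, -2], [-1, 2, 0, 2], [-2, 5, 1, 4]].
The characteristic polynomial factors as x^4. The minimal polynomial is ∏(x - λ)^{k_λ} where k_λ is the size of the largest Jordan block at λ.

For λ = 0: rank(A) = 2, and the largest Jordan block has size 2 (the smallest k with rank(A^k) = rank(A^(k+1))).

So m_A(x) = x^2.

m_A(x) = x^2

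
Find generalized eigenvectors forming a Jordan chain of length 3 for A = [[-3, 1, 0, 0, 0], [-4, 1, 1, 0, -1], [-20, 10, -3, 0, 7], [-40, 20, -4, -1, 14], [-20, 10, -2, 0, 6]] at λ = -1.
We seek v_1 ∈ ker((A + I)^3) \ ker((A + I)^2), then set v_{i+1} = (A + I) v_i.

One such chain is v_1 = [[1, 2, 1, 0, 0]]^T, v_2 = [[0, 1, -2, -4, -2]]^T, v_3 = [[1, 2, 0, 0, 0]]^T. Check: (A + I) v_3 = [[0, 0, 0, 0, 0]]^T = 0.

v_1 = [[1, 2, 1, 0, 0]]^T, v_2 = [[0, 1, -2, -4, -2]]^T, v_3 = [[1, 2, 0, 0, 0]]^T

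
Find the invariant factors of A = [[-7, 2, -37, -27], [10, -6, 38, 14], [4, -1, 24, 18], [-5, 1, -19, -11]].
(x - 4)^2(x + 4)^2

The Jordan structure of A has elementary divisors (x + 4)^2, (x - 4)^2. Arranging the block sizes at each eigenvalue in decreasing order and taking row products gives the invariant factors.

Invariant factors (smallest first, each dividing the next): (x - 4)^2(x + 4)^2.

Check: the last factor (x - 4)^2(x + 4)^2 is the minimal polynomial, and the product (x - 4)^2(x + 4)^2 is the characteristic polynomial.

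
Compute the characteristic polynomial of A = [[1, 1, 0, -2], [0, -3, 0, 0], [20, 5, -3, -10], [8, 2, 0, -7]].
χ_A(x) = (x + 3)^4

xI - A = [[x - 1, -1, 0, 2], [0, x + 3, 0, 0], [-20, -5, x + 3, 10], [-8, -2, 0, x + 7]].

Expanding det(xI - A) along the first row:
det(xI - A) = + (x - 1)·det([[x + 3, 0, 0], [-5, x + 3, 10], [-2, 0, x + 7]]) - (-1)·det([[0, 0, 0], [-20, x + 3, 10], [-8, 0, x + 7]]) + (0)·det([[0, x + 3, 0], [-20, -5, 10], [-8, -2, x + 7]]) - (2)·det([[0, x + 3, 0], [-20, -5, x + 3], [-8, -2, 0]]).

Evaluating gives χ_A(x) = x^4 + 12x^3 + 54x^2 + 108x + 81 = (x + 3)^4.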